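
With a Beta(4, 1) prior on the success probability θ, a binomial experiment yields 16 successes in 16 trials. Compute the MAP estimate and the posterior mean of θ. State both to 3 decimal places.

Posterior: Beta(4+16, 1+0) = Beta(20, 1).
Since β = 1 ≤ 1 and α > 1, the Beta density is monotone increasing on [0,1]; the mode is at 1.
Mean = 20/(20+1) = 0.952.

MAP: 1.000. Posterior mean: 0.952.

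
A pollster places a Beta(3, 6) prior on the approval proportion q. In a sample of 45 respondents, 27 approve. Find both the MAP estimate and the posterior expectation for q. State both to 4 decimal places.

Posterior: Beta(3+27, 6+18) = Beta(30, 24).
Mode = (30−1)/(30+24−2) = 29/52 = 0.5577.
Mean = 30/(30+24) = 30/54 = 0.5556.

MAP estimate = 0.5577, posterior expectation = 0.5556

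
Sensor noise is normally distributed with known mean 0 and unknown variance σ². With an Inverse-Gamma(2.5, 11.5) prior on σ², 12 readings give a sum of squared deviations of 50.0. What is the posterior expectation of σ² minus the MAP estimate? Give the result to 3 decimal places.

1.025

Posterior: Inverse-Gamma(shape = 2.5+12/2 = 8.5, scale = 11.5+50.0/2 = 36.5).
Mode = β/(α+1) = 36.5/9.5 = 3.842.
Mean = β/(α−1) = 36.5/7.5 = 4.867.
Difference = 4.867 − 3.842 = 1.025.
Mean > mode: the posterior has a right tail.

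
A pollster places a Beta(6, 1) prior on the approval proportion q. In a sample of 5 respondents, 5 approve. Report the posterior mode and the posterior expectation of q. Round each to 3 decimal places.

posterior mode = 1.000, posterior expectation = 0.917

Posterior: Beta(6+5, 1+0) = Beta(11, 1).
Since β = 1 ≤ 1 and α > 1, the Beta density is monotone increasing on [0,1]; the mode is at 1.
Mean = 11/(11+1) = 0.917.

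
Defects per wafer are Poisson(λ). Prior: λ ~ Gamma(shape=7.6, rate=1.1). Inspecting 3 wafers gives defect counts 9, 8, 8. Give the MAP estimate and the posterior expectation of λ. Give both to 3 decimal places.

λ_MAP = 7.707, E[λ|data] = 7.951

Σ counts = 25. Posterior: Gamma(shape = 7.6+25 = 32.6, rate = 1.1+3 = 4.1).
Mode = (α−1)/β = 31.6/4.1 = 7.707.
Mean = α/β = 32.6/4.1 = 7.951.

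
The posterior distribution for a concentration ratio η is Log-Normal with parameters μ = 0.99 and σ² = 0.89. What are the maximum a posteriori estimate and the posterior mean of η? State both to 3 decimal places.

Mode = exp(μ − σ²) = exp(0.10) = 1.105.
Mean = exp(μ + σ²/2) = exp(1.435) = 4.200.

MAP = 1.105; posterior mean = 4.200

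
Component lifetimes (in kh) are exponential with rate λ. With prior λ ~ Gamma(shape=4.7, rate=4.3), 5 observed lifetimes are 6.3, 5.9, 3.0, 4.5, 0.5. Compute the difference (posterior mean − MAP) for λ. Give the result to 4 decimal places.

0.0408

Σ times = 20.2. Posterior: Gamma(shape = 4.7+5 = 9.7, rate = 4.3+20.2 = 24.5).
Mode = (α−1)/β = 8.7/24.5 = 0.3551.
Mean = α/β = 9.7/24.5 = 0.3959.
Difference = 0.3959 − 0.3551 = 0.0408.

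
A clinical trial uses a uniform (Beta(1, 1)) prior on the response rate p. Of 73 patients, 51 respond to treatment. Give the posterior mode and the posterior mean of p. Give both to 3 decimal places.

MAP: 0.699. Posterior mean: 0.693.

Posterior: Beta(1+51, 1+22) = Beta(52, 23).
Mode = (52−1)/(52+23−2) = 51/73 = 0.699.
With a flat prior the MAP equals the MLE, 51/73.
Mean = 52/(52+23) = 52/75 = 0.693.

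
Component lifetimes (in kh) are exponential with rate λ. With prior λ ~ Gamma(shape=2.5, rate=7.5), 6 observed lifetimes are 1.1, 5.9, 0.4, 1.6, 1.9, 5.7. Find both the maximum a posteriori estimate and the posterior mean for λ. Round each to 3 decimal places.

Σ times = 16.6. Posterior: Gamma(shape = 2.5+6 = 8.5, rate = 7.5+16.6 = 24.1).
Mode = (α−1)/β = 7.5/24.1 = 0.311.
Mean = α/β = 8.5/24.1 = 0.353.

maximum a posteriori estimate = 0.311, posterior mean = 0.353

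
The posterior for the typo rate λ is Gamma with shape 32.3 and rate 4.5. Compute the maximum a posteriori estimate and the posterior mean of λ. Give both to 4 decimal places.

MAP = 6.9556; posterior mean = 7.1778

Mode = (α−1)/β = 31.3/4.5 = 6.9556.
Mean = α/β = 32.3/4.5 = 7.1778.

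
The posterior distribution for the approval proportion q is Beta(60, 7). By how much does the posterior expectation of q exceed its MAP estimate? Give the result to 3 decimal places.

Mode = (60−1)/(60+7−2) = 59/65 = 0.908.
Mean = 60/(60+7) = 60/67 = 0.896.
Difference = 0.896 − 0.908 = -0.012.

-0.012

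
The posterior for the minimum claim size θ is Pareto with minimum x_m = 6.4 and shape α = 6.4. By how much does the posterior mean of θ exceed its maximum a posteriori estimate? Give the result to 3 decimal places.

The Pareto density is strictly decreasing on [x_m, ∞), so the mode is x_m = 6.400.
Mean = α·x_m/(α−1) = 6.4·6.4/5.4 = 7.585.
Difference = 7.585 − 6.400 = 1.185.
The mean is pulled above the mode by the posterior's right skew.

1.185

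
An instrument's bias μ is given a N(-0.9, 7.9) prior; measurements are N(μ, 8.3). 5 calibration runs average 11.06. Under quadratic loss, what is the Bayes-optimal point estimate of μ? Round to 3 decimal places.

8.983

Posterior for μ is Normal. Precision-weighted mean: (1/7.9·-0.9 + 5/8.3·11.06) / (1/7.9 + 5/8.3) = 8.983.
A Normal posterior is symmetric, so mode = mean.
Quadratic loss ⇒ the optimal estimator is the posterior mean.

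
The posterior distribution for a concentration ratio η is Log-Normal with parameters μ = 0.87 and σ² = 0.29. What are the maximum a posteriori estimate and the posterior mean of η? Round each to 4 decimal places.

Mode = exp(μ − σ²) = exp(0.58) = 1.7860.
Mean = exp(μ + σ²/2) = exp(1.015) = 2.7594.
The mean is pulled above the mode by the posterior's right skew.

η_MAP = 1.7860, E[η|data] = 2.7594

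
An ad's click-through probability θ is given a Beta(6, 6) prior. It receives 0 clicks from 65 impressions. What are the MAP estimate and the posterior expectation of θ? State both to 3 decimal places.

MAP = 0.067, posterior mean = 0.078

Posterior: Beta(6+0, 6+65) = Beta(6, 71).
Mode = (6−1)/(6+71−2) = 5/75 = 0.067.
Mean = 6/(6+71) = 6/77 = 0.078.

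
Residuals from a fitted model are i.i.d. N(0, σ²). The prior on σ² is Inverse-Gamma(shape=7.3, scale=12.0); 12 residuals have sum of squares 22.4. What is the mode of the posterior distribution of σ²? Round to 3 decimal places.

1.622

Posterior: Inverse-Gamma(shape = 7.3+12/2 = 13.3, scale = 12.0+22.4/2 = 23.2).
Mode = β/(α+1) = 23.2/14.3 = 1.622.
Mean = β/(α−1) = 23.2/12.3 = 1.886.
This is the posterior mode — the MAP estimate.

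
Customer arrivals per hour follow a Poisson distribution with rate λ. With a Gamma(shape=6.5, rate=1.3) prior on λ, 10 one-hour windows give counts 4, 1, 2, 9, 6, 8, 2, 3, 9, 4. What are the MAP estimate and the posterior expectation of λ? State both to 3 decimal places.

λ_MAP = 4.735, E[λ|data] = 4.823

Σ counts = 48. Posterior: Gamma(shape = 6.5+48 = 54.5, rate = 1.3+10 = 11.3).
Mode = (α−1)/β = 53.5/11.3 = 4.735.
Mean = α/β = 54.5/11.3 = 4.823.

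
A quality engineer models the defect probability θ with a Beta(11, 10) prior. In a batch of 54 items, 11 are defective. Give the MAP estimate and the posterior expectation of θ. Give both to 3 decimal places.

MAP = 0.288; posterior mean = 0.293

Posterior: Beta(11+11, 10+43) = Beta(22, 53).
Mode = (22−1)/(22+53−2) = 21/73 = 0.288.
Mean = 22/(22+53) = 22/75 = 0.293.
The posterior is right-skewed, so the mean exceeds the mode.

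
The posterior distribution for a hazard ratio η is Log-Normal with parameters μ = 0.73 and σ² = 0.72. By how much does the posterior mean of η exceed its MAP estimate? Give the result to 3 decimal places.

1.964

Mode = exp(μ − σ²) = exp(0.01) = 1.010.
Mean = exp(μ + σ²/2) = exp(1.090) = 2.974.
Difference = 2.974 − 1.010 = 1.964.
Mean > mode: the posterior has a right tail.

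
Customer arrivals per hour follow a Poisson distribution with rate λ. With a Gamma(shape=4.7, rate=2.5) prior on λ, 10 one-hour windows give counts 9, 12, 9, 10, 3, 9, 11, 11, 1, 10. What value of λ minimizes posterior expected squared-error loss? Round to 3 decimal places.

7.176

Σ counts = 85. Posterior: Gamma(shape = 4.7+85 = 89.7, rate = 2.5+10 = 12.5).
Mode = (α−1)/β = 88.7/12.5 = 7.096.
Mean = α/β = 89.7/12.5 = 7.176.
Squared-error loss ⇒ the optimal estimator is the posterior mean.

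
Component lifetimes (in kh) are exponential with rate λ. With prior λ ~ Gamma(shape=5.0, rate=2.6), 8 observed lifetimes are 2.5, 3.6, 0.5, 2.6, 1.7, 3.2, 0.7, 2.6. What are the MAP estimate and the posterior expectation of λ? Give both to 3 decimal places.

Σ times = 17.4. Posterior: Gamma(shape = 5.0+8 = 13.0, rate = 2.6+17.4 = 20.0).
Mode = (α−1)/β = 12.0/20.0 = 0.600.
Mean = α/β = 13.0/20.0 = 0.650.

λ_MAP = 0.600, E[λ|data] = 0.650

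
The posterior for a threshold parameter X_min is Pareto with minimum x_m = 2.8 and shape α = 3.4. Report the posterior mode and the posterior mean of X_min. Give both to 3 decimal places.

MAP: 2.800. Posterior mean: 3.967.

The Pareto density is strictly decreasing on [x_m, ∞), so the mode is x_m = 2.800.
Mean = α·x_m/(α−1) = 3.4·2.8/2.4 = 3.967.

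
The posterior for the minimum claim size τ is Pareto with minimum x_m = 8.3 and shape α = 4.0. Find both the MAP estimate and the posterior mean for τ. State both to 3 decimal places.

MAP = 8.300; posterior mean = 11.067

The Pareto density is strictly decreasing on [x_m, ∞), so the mode is x_m = 8.300.
Mean = α·x_m/(α−1) = 4.0·8.3/3.0 = 11.067.
Right-skewed posterior ⇒ mode < mean.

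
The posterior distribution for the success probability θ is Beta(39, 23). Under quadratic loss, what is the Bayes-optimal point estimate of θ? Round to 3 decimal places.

Mode = (39−1)/(39+23−2) = 38/60 = 0.633.
Mean = 39/(39+23) = 39/62 = 0.629.
Quadratic loss ⇒ the optimal estimator is the posterior mean.

0.629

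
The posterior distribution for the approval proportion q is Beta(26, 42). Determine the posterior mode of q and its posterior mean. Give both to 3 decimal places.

Mode = (26−1)/(26+42−2) = 25/66 = 0.379.
Mean = 26/(26+42) = 26/68 = 0.382.

MAP = 0.379; posterior mean = 0.382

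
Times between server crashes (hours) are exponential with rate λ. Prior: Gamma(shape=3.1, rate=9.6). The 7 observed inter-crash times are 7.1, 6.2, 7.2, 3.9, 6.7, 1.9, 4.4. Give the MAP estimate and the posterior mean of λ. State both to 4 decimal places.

Σ times = 37.4. Posterior: Gamma(shape = 3.1+7 = 10.1, rate = 9.6+37.4 = 47.0).
Mode = (α−1)/β = 9.1/47.0 = 0.1936.
Mean = α/β = 10.1/47.0 = 0.2149.
The mean is pulled above the mode by the posterior's right skew.

MAP = 0.1936; posterior mean = 0.2149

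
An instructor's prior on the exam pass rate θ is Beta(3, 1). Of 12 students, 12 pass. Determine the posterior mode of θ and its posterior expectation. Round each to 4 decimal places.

Posterior: Beta(3+12, 1+0) = Beta(15, 1).
Since β = 1 ≤ 1 and α > 1, the Beta density is monotone increasing on [0,1]; the mode is at 1.
Mean = 15/(15+1) = 0.9375.

θ_MAP = 1.0000, E[θ|data] = 0.9375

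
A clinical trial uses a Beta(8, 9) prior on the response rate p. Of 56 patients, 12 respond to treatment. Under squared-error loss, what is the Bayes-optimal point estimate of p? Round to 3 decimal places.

0.274

Posterior: Beta(8+12, 9+44) = Beta(20, 53).
Mode = (20−1)/(20+53−2) = 19/71 = 0.268.
Mean = 20/(20+53) = 20/73 = 0.274.
Squared-error loss ⇒ the optimal estimator is the posterior mean.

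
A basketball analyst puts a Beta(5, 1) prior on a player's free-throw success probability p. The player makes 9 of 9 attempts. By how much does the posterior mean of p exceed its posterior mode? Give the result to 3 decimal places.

Posterior: Beta(5+9, 1+0) = Beta(14, 1).
Since β = 1 ≤ 1 and α > 1, the Beta density is monotone increasing on [0,1]; the mode is at 1.
Mean = 14/(14+1) = 0.933.
Difference = 0.933 − 1.000 = -0.067.
Left-skewed posterior ⇒ mean < mode.

-0.067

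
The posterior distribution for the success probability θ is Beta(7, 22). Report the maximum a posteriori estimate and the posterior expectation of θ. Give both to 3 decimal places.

Mode = (7−1)/(7+22−2) = 6/27 = 0.222.
Mean = 7/(7+22) = 7/29 = 0.241.

MAP = 0.222; posterior mean = 0.241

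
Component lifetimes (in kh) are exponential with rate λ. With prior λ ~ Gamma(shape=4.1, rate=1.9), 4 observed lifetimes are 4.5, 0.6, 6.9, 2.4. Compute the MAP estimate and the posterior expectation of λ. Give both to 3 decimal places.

Σ times = 14.4. Posterior: Gamma(shape = 4.1+4 = 8.1, rate = 1.9+14.4 = 16.3).
Mode = (α−1)/β = 7.1/16.3 = 0.436.
Mean = α/β = 8.1/16.3 = 0.497.
The mean is pulled above the mode by the posterior's right skew.

MAP estimate = 0.436, posterior expectation = 0.497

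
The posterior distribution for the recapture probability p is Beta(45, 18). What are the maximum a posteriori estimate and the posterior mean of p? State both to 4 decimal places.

Mode = (45−1)/(45+18−2) = 44/61 = 0.7213.
Mean = 45/(45+18) = 45/63 = 0.7143.
The posterior is left-skewed, so the mode exceeds the mean.

MAP: 0.7213. Posterior mean: 0.7143.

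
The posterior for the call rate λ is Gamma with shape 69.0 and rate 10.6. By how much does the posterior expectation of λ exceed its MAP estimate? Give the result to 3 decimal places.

0.094

Mode = (α−1)/β = 68.0/10.6 = 6.415.
Mean = α/β = 69.0/10.6 = 6.509.
Difference = 6.509 − 6.415 = 0.094.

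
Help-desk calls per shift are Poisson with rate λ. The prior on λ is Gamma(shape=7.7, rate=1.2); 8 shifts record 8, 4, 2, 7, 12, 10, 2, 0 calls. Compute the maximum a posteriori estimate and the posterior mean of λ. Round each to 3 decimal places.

Σ counts = 45. Posterior: Gamma(shape = 7.7+45 = 52.7, rate = 1.2+8 = 9.2).
Mode = (α−1)/β = 51.7/9.2 = 5.620.
Mean = α/β = 52.7/9.2 = 5.728.
Mean > mode: the posterior has a right tail.

λ_MAP = 5.620, E[λ|data] = 5.728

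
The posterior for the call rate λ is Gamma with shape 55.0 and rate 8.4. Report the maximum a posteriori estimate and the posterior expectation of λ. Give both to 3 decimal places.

MAP = 6.429, posterior mean = 6.548

Mode = (α−1)/β = 54.0/8.4 = 6.429.
Mean = α/β = 55.0/8.4 = 6.548.
Mean > mode: the posterior has a right tail.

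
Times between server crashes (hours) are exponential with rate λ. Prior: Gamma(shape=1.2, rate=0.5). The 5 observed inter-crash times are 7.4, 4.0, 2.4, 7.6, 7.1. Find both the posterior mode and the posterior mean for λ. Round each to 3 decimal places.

λ_MAP = 0.179, E[λ|data] = 0.214

Σ times = 28.5. Posterior: Gamma(shape = 1.2+5 = 6.2, rate = 0.5+28.5 = 29.0).
Mode = (α−1)/β = 5.2/29.0 = 0.179.
Mean = α/β = 6.2/29.0 = 0.214.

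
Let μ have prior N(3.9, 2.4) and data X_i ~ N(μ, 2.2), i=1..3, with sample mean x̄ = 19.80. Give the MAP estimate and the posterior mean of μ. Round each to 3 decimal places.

MAP: 16.079. Posterior mean: 16.079.

Posterior for μ is Normal. Precision-weighted mean: (1/2.4·3.9 + 3/2.2·19.80) / (1/2.4 + 3/2.2) = 16.079.
A Normal posterior is symmetric, so mode = mean.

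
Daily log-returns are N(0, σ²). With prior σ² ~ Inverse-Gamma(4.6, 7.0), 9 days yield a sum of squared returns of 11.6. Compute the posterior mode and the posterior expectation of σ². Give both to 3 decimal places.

Posterior: Inverse-Gamma(shape = 4.6+9/2 = 9.1, scale = 7.0+11.6/2 = 12.8).
Mode = β/(α+1) = 12.8/10.1 = 1.267.
Mean = β/(α−1) = 12.8/8.1 = 1.580.

MAP = 1.267; posterior mean = 1.580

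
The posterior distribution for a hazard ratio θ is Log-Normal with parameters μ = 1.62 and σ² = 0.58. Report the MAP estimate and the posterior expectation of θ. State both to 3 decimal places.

MAP = 2.829, posterior mean = 6.753

Mode = exp(μ − σ²) = exp(1.04) = 2.829.
Mean = exp(μ + σ²/2) = exp(1.910) = 6.753.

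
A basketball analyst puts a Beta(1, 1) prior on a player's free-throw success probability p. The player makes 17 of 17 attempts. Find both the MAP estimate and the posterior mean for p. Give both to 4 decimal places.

p_MAP = 1.0000, E[p|data] = 0.9474

Posterior: Beta(1+17, 1+0) = Beta(18, 1).
Since β = 1 ≤ 1 and α > 1, the Beta density is monotone increasing on [0,1]; the mode is at 1.
Mean = 18/(18+1) = 0.9474.
Mode > mean: the posterior has a left tail.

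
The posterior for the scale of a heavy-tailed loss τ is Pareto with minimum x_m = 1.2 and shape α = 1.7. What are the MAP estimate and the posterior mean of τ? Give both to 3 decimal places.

MAP = 1.200, posterior mean = 2.914

The Pareto density is strictly decreasing on [x_m, ∞), so the mode is x_m = 1.200.
Mean = α·x_m/(α−1) = 1.7·1.2/0.7 = 2.914.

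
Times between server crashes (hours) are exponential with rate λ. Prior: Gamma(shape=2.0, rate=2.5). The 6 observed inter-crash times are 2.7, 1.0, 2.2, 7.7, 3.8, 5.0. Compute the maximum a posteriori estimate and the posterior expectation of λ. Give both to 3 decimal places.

MAP = 0.281, posterior mean = 0.321

Σ times = 22.4. Posterior: Gamma(shape = 2.0+6 = 8.0, rate = 2.5+22.4 = 24.9).
Mode = (α−1)/β = 7.0/24.9 = 0.281.
Mean = α/β = 8.0/24.9 = 0.321.
The mean is pulled above the mode by the posterior's right skew.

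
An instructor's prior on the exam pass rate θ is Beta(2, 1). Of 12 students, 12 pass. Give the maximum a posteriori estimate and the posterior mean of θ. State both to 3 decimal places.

maximum a posteriori estimate = 1.000, posterior mean = 0.933

Posterior: Beta(2+12, 1+0) = Beta(14, 1).
Since β = 1 ≤ 1 and α > 1, the Beta density is monotone increasing on [0,1]; the mode is at 1.
Mean = 14/(14+1) = 0.933.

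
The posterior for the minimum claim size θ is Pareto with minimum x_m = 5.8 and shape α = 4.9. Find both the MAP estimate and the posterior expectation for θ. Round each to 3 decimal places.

θ_MAP = 5.800, E[θ|data] = 7.287

The Pareto density is strictly decreasing on [x_m, ∞), so the mode is x_m = 5.800.
Mean = α·x_m/(α−1) = 4.9·5.8/3.9 = 7.287.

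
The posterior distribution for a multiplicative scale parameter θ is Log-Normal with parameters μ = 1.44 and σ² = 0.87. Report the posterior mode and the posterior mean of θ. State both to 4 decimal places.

Mode = exp(μ − σ²) = exp(0.57) = 1.7683.
Mean = exp(μ + σ²/2) = exp(1.875) = 6.5208.
Right-skewed posterior ⇒ mode < mean.

posterior mode = 1.7683, posterior mean = 6.5208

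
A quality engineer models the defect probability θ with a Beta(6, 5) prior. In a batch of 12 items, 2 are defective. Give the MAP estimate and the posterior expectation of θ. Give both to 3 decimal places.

MAP: 0.333. Posterior mean: 0.348.

Posterior: Beta(6+2, 5+10) = Beta(8, 15).
Mode = (8−1)/(8+15−2) = 7/21 = 0.333.
Mean = 8/(8+15) = 8/23 = 0.348.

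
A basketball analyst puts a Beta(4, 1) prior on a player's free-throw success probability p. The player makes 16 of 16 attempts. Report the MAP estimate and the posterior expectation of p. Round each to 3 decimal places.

MAP = 1.000, posterior mean = 0.952

Posterior: Beta(4+16, 1+0) = Beta(20, 1).
Since β = 1 ≤ 1 and α > 1, the Beta density is monotone increasing on [0,1]; the mode is at 1.
Mean = 20/(20+1) = 0.952.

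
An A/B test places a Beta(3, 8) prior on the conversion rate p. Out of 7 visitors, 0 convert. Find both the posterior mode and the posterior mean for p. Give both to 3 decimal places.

MAP: 0.125. Posterior mean: 0.167.

Posterior: Beta(3+0, 8+7) = Beta(3, 15).
Mode = (3−1)/(3+15−2) = 2/16 = 0.125.
Mean = 3/(3+15) = 3/18 = 0.167.
Right-skewed posterior ⇒ mode < mean.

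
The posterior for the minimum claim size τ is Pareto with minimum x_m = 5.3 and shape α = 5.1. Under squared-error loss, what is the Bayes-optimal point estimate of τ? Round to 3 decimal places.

6.593

The Pareto density is strictly decreasing on [x_m, ∞), so the mode is x_m = 5.300.
Mean = α·x_m/(α−1) = 5.1·5.3/4.1 = 6.593.
Squared-error loss ⇒ the optimal estimator is the posterior mean.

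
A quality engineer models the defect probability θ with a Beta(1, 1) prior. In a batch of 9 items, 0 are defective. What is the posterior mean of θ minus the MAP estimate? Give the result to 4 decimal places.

0.0909

Posterior: Beta(1+0, 1+9) = Beta(1, 10).
Since α = 1 ≤ 1 and β > 1, the Beta density is monotone decreasing on [0,1]; the mode is at 0.
Mean = 1/(1+10) = 0.0909.
Difference = 0.0909 − 0.0000 = 0.0909.
Mean > mode: the posterior has a right tail.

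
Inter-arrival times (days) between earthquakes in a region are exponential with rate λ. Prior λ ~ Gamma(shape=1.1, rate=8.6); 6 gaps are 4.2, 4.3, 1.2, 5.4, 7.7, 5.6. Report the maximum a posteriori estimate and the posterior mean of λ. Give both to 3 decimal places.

Σ times = 28.4. Posterior: Gamma(shape = 1.1+6 = 7.1, rate = 8.6+28.4 = 37.0).
Mode = (α−1)/β = 6.1/37.0 = 0.165.
Mean = α/β = 7.1/37.0 = 0.192.

λ_MAP = 0.165, E[λ|data] = 0.192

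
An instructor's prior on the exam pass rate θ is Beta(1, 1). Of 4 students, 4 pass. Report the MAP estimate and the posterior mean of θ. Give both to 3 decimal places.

MAP = 1.000; posterior mean = 0.833

Posterior: Beta(1+4, 1+0) = Beta(5, 1).
Since β = 1 ≤ 1 and α > 1, the Beta density is monotone increasing on [0,1]; the mode is at 1.
Mean = 5/(5+1) = 0.833.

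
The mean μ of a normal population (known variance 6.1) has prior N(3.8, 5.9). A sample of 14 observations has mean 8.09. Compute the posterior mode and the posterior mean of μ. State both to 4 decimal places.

Posterior for μ is Normal. Precision-weighted mean: (1/5.9·3.8 + 14/6.1·8.09) / (1/5.9 + 14/6.1) = 7.7950.
A Normal posterior is symmetric, so mode = mean.

MAP: 7.7950. Posterior mean: 7.7950.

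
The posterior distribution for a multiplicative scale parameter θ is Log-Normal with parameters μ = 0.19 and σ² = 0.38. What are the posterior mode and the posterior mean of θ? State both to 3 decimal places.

Mode = exp(μ − σ²) = exp(-0.19) = 0.827.
Mean = exp(μ + σ²/2) = exp(0.380) = 1.462.

θ_MAP = 0.827, E[θ|data] = 1.462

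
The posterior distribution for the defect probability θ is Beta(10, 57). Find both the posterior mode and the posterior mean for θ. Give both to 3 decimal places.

MAP = 0.138; posterior mean = 0.149

Mode = (10−1)/(10+57−2) = 9/65 = 0.138.
Mean = 10/(10+57) = 10/67 = 0.149.
Mean > mode: the posterior has a right tail.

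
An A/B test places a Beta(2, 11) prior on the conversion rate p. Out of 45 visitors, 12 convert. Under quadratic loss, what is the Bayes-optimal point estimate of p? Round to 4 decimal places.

0.2414

Posterior: Beta(2+12, 11+33) = Beta(14, 44).
Mode = (14−1)/(14+44−2) = 13/56 = 0.2321.
Mean = 14/(14+44) = 14/58 = 0.2414.
Quadratic loss ⇒ the optimal estimator is the posterior mean.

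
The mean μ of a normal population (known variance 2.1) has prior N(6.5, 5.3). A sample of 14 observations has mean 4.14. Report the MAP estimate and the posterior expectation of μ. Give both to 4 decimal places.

Posterior for μ is Normal. Precision-weighted mean: (1/5.3·6.5 + 14/2.1·4.14) / (1/5.3 + 14/2.1) = 4.2050.
A Normal posterior is symmetric, so mode = mean.

MAP = 4.2050, posterior mean = 4.2050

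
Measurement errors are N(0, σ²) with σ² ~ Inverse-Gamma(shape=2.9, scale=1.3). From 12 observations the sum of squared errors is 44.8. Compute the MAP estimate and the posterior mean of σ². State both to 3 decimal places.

Posterior: Inverse-Gamma(shape = 2.9+12/2 = 8.9, scale = 1.3+44.8/2 = 23.7).
Mode = β/(α+1) = 23.7/9.9 = 2.394.
Mean = β/(α−1) = 23.7/7.9 = 3.000.

σ²_MAP = 2.394, E[σ²|data] = 3.000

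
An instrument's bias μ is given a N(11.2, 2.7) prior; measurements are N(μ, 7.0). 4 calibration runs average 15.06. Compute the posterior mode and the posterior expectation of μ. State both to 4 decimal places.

Posterior for μ is Normal. Precision-weighted mean: (1/2.7·11.2 + 4/7.0·15.06) / (1/2.7 + 4/7.0) = 13.5420.
A Normal posterior is symmetric, so mode = mean.

MAP: 13.5420. Posterior mean: 13.5420.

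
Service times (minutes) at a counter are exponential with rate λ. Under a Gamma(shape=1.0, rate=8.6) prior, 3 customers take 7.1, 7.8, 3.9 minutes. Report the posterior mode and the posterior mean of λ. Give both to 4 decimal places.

Σ times = 18.8. Posterior: Gamma(shape = 1.0+3 = 4.0, rate = 8.6+18.8 = 27.4).
Mode = (α−1)/β = 3.0/27.4 = 0.1095.
Mean = α/β = 4.0/27.4 = 0.1460.

MAP: 0.1095. Posterior mean: 0.1460.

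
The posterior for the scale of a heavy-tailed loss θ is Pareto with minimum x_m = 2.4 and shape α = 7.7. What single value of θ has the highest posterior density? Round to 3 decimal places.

2.400

The Pareto density is strictly decreasing on [x_m, ∞), so the mode is x_m = 2.400.
Mean = α·x_m/(α−1) = 7.7·2.4/6.7 = 2.758.
This is the posterior mode — the MAP estimate.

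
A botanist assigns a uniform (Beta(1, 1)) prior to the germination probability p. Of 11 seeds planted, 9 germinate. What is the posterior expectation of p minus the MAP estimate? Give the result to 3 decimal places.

-0.049

Posterior: Beta(1+9, 1+2) = Beta(10, 3).
Mode = (10−1)/(10+3−2) = 9/11 = 0.818.
With a flat prior the MAP equals the MLE, 9/11.
Mean = 10/(10+3) = 10/13 = 0.769.
Difference = 0.769 − 0.818 = -0.049.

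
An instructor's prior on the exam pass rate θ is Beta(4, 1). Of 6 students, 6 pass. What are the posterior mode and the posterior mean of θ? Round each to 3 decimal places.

MAP = 1.000; posterior mean = 0.909

Posterior: Beta(4+6, 1+0) = Beta(10, 1).
Since β = 1 ≤ 1 and α > 1, the Beta density is monotone increasing on [0,1]; the mode is at 1.
Mean = 10/(10+1) = 0.909.
The posterior is left-skewed, so the mode exceeds the mean.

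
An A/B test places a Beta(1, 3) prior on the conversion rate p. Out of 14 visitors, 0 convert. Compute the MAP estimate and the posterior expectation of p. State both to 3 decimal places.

Posterior: Beta(1+0, 3+14) = Beta(1, 17).
Since α = 1 ≤ 1 and β > 1, the Beta density is monotone decreasing on [0,1]; the mode is at 0.
Mean = 1/(1+17) = 0.056.
Right-skewed posterior ⇒ mode < mean.

p_MAP = 0.000, E[p|data] = 0.056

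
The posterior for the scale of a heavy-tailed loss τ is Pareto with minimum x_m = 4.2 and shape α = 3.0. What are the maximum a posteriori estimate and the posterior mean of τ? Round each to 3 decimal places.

maximum a posteriori estimate = 4.200, posterior mean = 6.300

The Pareto density is strictly decreasing on [x_m, ∞), so the mode is x_m = 4.200.
Mean = α·x_m/(α−1) = 3.0·4.2/2.0 = 6.300.
The posterior is right-skewed, so the mean exceeds the mode.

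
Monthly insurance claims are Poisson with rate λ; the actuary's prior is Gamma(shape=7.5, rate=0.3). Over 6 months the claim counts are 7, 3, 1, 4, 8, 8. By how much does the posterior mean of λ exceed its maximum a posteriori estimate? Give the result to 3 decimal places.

0.159

Σ counts = 31. Posterior: Gamma(shape = 7.5+31 = 38.5, rate = 0.3+6 = 6.3).
Mode = (α−1)/β = 37.5/6.3 = 5.952.
Mean = α/β = 38.5/6.3 = 6.111.
Difference = 6.111 − 5.952 = 0.159.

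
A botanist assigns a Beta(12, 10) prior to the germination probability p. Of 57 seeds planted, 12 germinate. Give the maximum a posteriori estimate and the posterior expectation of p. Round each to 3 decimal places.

MAP = 0.299, posterior mean = 0.304

Posterior: Beta(12+12, 10+45) = Beta(24, 55).
Mode = (24−1)/(24+55−2) = 23/77 = 0.299.
Mean = 24/(24+55) = 24/79 = 0.304.
Mean > mode: the posterior has a right tail.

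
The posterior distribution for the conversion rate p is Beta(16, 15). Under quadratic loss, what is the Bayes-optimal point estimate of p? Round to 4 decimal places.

Mode = (16−1)/(16+15−2) = 15/29 = 0.5172.
Mean = 16/(16+15) = 16/31 = 0.5161.
Quadratic loss ⇒ the optimal estimator is the posterior mean.

0.5161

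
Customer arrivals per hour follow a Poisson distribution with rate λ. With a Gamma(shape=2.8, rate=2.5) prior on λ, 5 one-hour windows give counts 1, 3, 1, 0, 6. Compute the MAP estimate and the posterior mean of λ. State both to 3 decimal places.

MAP = 1.707; posterior mean = 1.840

Σ counts = 11. Posterior: Gamma(shape = 2.8+11 = 13.8, rate = 2.5+5 = 7.5).
Mode = (α−1)/β = 12.8/7.5 = 1.707.
Mean = α/β = 13.8/7.5 = 1.840.
The posterior is right-skewed, so the mean exceeds the mode.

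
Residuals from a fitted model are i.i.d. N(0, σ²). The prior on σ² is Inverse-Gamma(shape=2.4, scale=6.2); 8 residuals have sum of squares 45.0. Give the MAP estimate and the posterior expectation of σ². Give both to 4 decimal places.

MAP = 3.8784; posterior mean = 5.3148

Posterior: Inverse-Gamma(shape = 2.4+8/2 = 6.4, scale = 6.2+45.0/2 = 28.7).
Mode = β/(α+1) = 28.7/7.4 = 3.8784.
Mean = β/(α−1) = 28.7/5.4 = 5.3148.
Mean > mode: the posterior has a right tail.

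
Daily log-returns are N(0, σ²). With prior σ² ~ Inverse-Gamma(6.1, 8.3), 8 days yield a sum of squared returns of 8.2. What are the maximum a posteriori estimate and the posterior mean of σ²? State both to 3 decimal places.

MAP = 1.117, posterior mean = 1.363

Posterior: Inverse-Gamma(shape = 6.1+8/2 = 10.1, scale = 8.3+8.2/2 = 12.4).
Mode = β/(α+1) = 12.4/11.1 = 1.117.
Mean = β/(α−1) = 12.4/9.1 = 1.363.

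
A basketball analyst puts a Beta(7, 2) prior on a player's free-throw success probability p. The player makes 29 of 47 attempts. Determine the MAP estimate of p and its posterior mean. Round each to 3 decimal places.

Posterior: Beta(7+29, 2+18) = Beta(36, 20).
Mode = (36−1)/(36+20−2) = 35/54 = 0.648.
Mean = 36/(36+20) = 36/56 = 0.643.

MAP: 0.648. Posterior mean: 0.643.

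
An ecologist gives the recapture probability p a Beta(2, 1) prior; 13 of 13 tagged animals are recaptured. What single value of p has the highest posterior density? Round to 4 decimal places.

Posterior: Beta(2+13, 1+0) = Beta(15, 1).
Since β = 1 ≤ 1 and α > 1, the Beta density is monotone increasing on [0,1]; the mode is at 1.
Mean = 15/(15+1) = 0.9375.
This is the posterior mode — the MAP estimate.

1.0000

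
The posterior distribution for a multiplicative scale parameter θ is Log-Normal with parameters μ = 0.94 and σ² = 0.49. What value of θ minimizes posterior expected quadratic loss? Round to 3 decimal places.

Mode = exp(μ − σ²) = exp(0.45) = 1.568.
Mean = exp(μ + σ²/2) = exp(1.185) = 3.271.
Quadratic loss ⇒ the optimal estimator is the posterior mean.

3.271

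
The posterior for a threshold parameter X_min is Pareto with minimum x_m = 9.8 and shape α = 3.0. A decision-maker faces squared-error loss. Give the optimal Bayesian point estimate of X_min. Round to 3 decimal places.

14.700

The Pareto density is strictly decreasing on [x_m, ∞), so the mode is x_m = 9.800.
Mean = α·x_m/(α−1) = 3.0·9.8/2.0 = 14.700.
Squared-error loss ⇒ the optimal estimator is the posterior mean.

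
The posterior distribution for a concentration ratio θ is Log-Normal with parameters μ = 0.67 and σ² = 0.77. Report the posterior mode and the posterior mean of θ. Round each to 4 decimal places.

Mode = exp(μ − σ²) = exp(-0.10) = 0.9048.
Mean = exp(μ + σ²/2) = exp(1.055) = 2.8720.
Mean > mode: the posterior has a right tail.

posterior mode = 0.9048, posterior mean = 2.8720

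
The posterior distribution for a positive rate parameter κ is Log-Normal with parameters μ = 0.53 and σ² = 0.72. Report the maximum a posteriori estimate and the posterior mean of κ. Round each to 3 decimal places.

Mode = exp(μ − σ²) = exp(-0.19) = 0.827.
Mean = exp(μ + σ²/2) = exp(0.890) = 2.435.

MAP = 0.827, posterior mean = 2.435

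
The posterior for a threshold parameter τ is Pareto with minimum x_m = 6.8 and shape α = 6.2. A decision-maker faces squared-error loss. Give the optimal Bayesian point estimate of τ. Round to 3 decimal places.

The Pareto density is strictly decreasing on [x_m, ∞), so the mode is x_m = 6.800.
Mean = α·x_m/(α−1) = 6.2·6.8/5.2 = 8.108.
Squared-error loss ⇒ the optimal estimator is the posterior mean.

8.108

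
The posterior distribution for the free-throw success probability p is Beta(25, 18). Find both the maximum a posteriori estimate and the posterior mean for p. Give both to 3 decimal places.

Mode = (25−1)/(25+18−2) = 24/41 = 0.585.
Mean = 25/(25+18) = 25/43 = 0.581.

p_MAP = 0.585, E[p|data] = 0.581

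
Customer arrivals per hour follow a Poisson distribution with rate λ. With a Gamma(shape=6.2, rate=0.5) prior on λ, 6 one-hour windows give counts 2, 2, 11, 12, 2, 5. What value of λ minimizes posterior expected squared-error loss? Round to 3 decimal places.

6.185

Σ counts = 34. Posterior: Gamma(shape = 6.2+34 = 40.2, rate = 0.5+6 = 6.5).
Mode = (α−1)/β = 39.2/6.5 = 6.031.
Mean = α/β = 40.2/6.5 = 6.185.
Squared-error loss ⇒ the optimal estimator is the posterior mean.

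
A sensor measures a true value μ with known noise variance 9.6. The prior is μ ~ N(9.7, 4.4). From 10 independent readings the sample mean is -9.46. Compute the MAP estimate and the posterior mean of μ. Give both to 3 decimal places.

MAP estimate = -6.028, posterior mean = -6.028

Posterior for μ is Normal. Precision-weighted mean: (1/4.4·9.7 + 10/9.6·-9.46) / (1/4.4 + 10/9.6) = -6.028.
A Normal posterior is symmetric, so mode = mean.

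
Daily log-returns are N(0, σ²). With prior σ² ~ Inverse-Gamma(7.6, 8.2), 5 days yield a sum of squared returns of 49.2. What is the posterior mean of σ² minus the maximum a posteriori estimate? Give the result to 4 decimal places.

0.6494

Posterior: Inverse-Gamma(shape = 7.6+5/2 = 10.1, scale = 8.2+49.2/2 = 32.8).
Mode = β/(α+1) = 32.8/11.1 = 2.9550.
Mean = β/(α−1) = 32.8/9.1 = 3.6044.
Difference = 3.6044 − 2.9550 = 0.6494.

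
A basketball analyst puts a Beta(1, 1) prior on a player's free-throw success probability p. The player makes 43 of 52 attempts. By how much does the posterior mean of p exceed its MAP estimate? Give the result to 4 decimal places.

Posterior: Beta(1+43, 1+9) = Beta(44, 10).
Mode = (44−1)/(44+10−2) = 43/52 = 0.8269.
With a flat prior the MAP equals the MLE, 43/52.
Mean = 44/(44+10) = 44/54 = 0.8148.
Difference = 0.8148 − 0.8269 = -0.0121.

-0.0121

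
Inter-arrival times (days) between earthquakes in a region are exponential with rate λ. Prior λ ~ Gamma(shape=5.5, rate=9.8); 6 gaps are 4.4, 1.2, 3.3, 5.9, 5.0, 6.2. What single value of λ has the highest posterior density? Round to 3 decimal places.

0.293

Σ times = 26.0. Posterior: Gamma(shape = 5.5+6 = 11.5, rate = 9.8+26.0 = 35.8).
Mode = (α−1)/β = 10.5/35.8 = 0.293.
Mean = α/β = 11.5/35.8 = 0.321.
This is the posterior mode — the MAP estimate.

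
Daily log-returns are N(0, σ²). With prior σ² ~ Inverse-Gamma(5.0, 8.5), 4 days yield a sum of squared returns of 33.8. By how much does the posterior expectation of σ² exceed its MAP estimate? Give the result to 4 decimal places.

Posterior: Inverse-Gamma(shape = 5.0+4/2 = 7.0, scale = 8.5+33.8/2 = 25.4).
Mode = β/(α+1) = 25.4/8.0 = 3.1750.
Mean = β/(α−1) = 25.4/6.0 = 4.2333.
Difference = 4.2333 − 3.1750 = 1.0583.

1.0583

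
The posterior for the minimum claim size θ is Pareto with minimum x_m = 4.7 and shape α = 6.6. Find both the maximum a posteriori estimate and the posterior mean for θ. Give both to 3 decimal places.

The Pareto density is strictly decreasing on [x_m, ∞), so the mode is x_m = 4.700.
Mean = α·x_m/(α−1) = 6.6·4.7/5.6 = 5.539.

θ_MAP = 4.700, E[θ|data] = 5.539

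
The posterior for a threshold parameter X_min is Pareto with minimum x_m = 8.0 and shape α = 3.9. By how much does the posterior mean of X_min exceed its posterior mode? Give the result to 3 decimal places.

2.759

The Pareto density is strictly decreasing on [x_m, ∞), so the mode is x_m = 8.000.
Mean = α·x_m/(α−1) = 3.9·8.0/2.9 = 10.759.
Difference = 10.759 − 8.000 = 2.759.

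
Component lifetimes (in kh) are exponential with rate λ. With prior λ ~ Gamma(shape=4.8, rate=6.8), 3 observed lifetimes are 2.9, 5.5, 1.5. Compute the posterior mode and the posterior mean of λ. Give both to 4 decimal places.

Σ times = 9.9. Posterior: Gamma(shape = 4.8+3 = 7.8, rate = 6.8+9.9 = 16.7).
Mode = (α−1)/β = 6.8/16.7 = 0.4072.
Mean = α/β = 7.8/16.7 = 0.4671.

posterior mode = 0.4072, posterior mean = 0.4671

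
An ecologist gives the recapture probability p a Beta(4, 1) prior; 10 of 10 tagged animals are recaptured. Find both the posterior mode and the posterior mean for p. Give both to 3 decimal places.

MAP: 1.000. Posterior mean: 0.933.

Posterior: Beta(4+10, 1+0) = Beta(14, 1).
Since β = 1 ≤ 1 and α > 1, the Beta density is monotone increasing on [0,1]; the mode is at 1.
Mean = 14/(14+1) = 0.933.
The posterior is left-skewed, so the mode exceeds the mean.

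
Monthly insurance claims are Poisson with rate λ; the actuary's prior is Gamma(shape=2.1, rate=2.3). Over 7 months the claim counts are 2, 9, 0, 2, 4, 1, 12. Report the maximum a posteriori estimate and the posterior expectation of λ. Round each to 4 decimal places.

Σ counts = 30. Posterior: Gamma(shape = 2.1+30 = 32.1, rate = 2.3+7 = 9.3).
Mode = (α−1)/β = 31.1/9.3 = 3.3441.
Mean = α/β = 32.1/9.3 = 3.4516.

MAP: 3.3441. Posterior mean: 3.4516.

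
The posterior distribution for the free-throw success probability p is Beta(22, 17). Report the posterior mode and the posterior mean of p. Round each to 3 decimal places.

MAP = 0.568, posterior mean = 0.564

Mode = (22−1)/(22+17−2) = 21/37 = 0.568.
Mean = 22/(22+17) = 22/39 = 0.564.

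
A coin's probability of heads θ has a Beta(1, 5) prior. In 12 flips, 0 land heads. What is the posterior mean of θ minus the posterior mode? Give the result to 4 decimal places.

Posterior: Beta(1+0, 5+12) = Beta(1, 17).
Since α = 1 ≤ 1 and β > 1, the Beta density is monotone decreasing on [0,1]; the mode is at 0.
Mean = 1/(1+17) = 0.0556.
Difference = 0.0556 − 0.0000 = 0.0556.

0.0556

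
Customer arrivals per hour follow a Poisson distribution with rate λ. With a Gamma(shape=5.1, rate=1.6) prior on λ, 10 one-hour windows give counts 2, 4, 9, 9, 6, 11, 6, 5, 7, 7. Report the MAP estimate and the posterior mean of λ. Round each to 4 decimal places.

Σ counts = 66. Posterior: Gamma(shape = 5.1+66 = 71.1, rate = 1.6+10 = 11.6).
Mode = (α−1)/β = 70.1/11.6 = 6.0431.
Mean = α/β = 71.1/11.6 = 6.1293.
Mean > mode: the posterior has a right tail.

λ_MAP = 6.0431, E[λ|data] = 6.1293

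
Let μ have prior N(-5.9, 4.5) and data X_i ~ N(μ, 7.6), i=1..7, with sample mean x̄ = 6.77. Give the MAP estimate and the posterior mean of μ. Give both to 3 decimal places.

Posterior for μ is Normal. Precision-weighted mean: (1/4.5·-5.9 + 7/7.6·6.77) / (1/4.5 + 7/7.6) = 4.307.
A Normal posterior is symmetric, so mode = mean.

MAP = 4.307; posterior mean = 4.307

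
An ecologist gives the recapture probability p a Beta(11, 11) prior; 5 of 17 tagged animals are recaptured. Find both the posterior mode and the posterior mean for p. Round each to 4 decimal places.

MAP: 0.4054. Posterior mean: 0.4103.

Posterior: Beta(11+5, 11+12) = Beta(16, 23).
Mode = (16−1)/(16+23−2) = 15/37 = 0.4054.
Mean = 16/(16+23) = 16/39 = 0.4103.
The posterior is right-skewed, so the mean exceeds the mode.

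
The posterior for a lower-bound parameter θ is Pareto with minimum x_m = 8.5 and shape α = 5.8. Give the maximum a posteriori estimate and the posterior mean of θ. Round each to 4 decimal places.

The Pareto density is strictly decreasing on [x_m, ∞), so the mode is x_m = 8.5000.
Mean = α·x_m/(α−1) = 5.8·8.5/4.8 = 10.2708.

MAP: 8.5000. Posterior mean: 10.2708.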